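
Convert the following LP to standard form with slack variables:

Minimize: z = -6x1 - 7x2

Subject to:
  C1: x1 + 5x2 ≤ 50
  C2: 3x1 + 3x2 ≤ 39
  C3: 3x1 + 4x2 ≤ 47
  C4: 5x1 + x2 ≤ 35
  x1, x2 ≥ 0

min z = -6x1 - 7x2

s.t.
  x1 + 5x2 + s1 = 50
  3x1 + 3x2 + s2 = 39
  3x1 + 4x2 + s3 = 47
  5x1 + x2 + s4 = 35
  x1, x2, s1, s2, s3, s4 ≥ 0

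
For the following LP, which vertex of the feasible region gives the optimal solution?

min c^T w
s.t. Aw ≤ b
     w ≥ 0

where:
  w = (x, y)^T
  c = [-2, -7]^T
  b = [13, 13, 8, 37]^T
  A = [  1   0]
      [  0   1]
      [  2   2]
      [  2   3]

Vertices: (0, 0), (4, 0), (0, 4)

Evaluate the objective at each vertex of the feasible region:
  z(0, 0) = 0
  z(4, 0) = -8
  z(0, 4) = -28  ←
The minimum is at x = 0, y = 4.

(0, 4)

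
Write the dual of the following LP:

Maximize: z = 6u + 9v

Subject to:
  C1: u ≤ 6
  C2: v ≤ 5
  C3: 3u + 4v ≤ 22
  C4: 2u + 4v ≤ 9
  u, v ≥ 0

Primal max cᵀx s.t. Ax ≤ b, x ≥ 0  →  Dual min bᵀy s.t. Aᵀy ≥ c, y ≥ 0.

Minimize: z = 6y1 + 5y2 + 22y3 + 9y4

Subject to:
  y1 + 3y3 + 2y4 ≥ 6
  y2 + 4y3 + 4y4 ≥ 9
  y1, y2, y3, y4 ≥ 0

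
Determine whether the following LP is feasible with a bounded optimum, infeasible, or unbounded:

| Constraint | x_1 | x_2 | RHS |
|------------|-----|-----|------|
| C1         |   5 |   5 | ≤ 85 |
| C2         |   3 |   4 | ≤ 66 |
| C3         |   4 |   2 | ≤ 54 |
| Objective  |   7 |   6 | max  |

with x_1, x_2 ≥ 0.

Feasible with a bounded optimal solution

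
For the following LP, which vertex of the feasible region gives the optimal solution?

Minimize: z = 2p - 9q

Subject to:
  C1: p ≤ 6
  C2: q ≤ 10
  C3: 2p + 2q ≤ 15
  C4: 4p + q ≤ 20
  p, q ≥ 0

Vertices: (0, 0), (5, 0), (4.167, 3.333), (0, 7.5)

Evaluate the objective at each vertex of the feasible region:
  z(0, 0) = 0
  z(5, 0) = 10
  z(4.167, 3.333) = -21.67
  z(0, 7.5) = -67.5  ←
The minimum is at p = 0, q = 7.5.

(0, 7.5)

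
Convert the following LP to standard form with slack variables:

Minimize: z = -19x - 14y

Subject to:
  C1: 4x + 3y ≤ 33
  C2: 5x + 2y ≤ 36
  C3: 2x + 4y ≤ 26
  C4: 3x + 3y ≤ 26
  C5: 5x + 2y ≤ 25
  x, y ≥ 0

min z = -19x - 14y

s.t.
  4x + 3y + s1 = 33
  5x + 2y + s2 = 36
  2x + 4y + s3 = 26
  3x + 3y + s4 = 26
  5x + 2y + s5 = 25
  x, y, s1, s2, s3, s4, s5 ≥ 0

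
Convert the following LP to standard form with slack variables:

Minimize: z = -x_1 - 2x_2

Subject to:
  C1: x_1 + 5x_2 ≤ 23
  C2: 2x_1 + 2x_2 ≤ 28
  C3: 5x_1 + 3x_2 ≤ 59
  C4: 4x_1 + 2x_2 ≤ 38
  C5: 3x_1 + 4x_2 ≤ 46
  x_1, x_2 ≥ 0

min z = -x_1 - 2x_2

s.t.
  x_1 + 5x_2 + s1 = 23
  2x_1 + 2x_2 + s2 = 28
  5x_1 + 3x_2 + s3 = 59
  4x_1 + 2x_2 + s4 = 38
  3x_1 + 4x_2 + s5 = 46
  x_1, x_2, s1, s2, s3, s4, s5 ≥ 0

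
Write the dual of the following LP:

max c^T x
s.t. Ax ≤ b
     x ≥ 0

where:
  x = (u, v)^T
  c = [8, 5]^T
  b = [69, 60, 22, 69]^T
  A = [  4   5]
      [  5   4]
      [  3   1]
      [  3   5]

Primal max cᵀx s.t. Ax ≤ b, x ≥ 0  →  Dual min bᵀy s.t. Aᵀy ≥ c, y ≥ 0.

Minimize: z = 69y1 + 60y2 + 22y3 + 69y4

Subject to:
  4y1 + 5y2 + 3y3 + 3y4 ≥ 8
  5y1 + 4y2 + y3 + 5y4 ≥ 5
  y1, y2, y3, y4 ≥ 0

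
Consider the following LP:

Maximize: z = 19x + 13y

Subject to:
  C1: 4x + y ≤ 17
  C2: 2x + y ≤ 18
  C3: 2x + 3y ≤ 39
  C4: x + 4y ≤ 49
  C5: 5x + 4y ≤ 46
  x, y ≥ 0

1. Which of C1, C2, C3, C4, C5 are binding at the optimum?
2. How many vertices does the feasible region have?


1. C1, C5
2. 4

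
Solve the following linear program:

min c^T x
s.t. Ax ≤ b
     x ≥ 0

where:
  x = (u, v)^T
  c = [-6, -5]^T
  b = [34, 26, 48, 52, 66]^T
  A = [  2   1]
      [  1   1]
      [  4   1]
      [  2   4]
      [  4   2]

Evaluate the objective at each vertex of the feasible region:
  z(0, 0) = 0
  z(12, 0) = -72
  z(10, 8) = -100  ←
  z(0, 13) = -65
The minimum is at u = 10, v = 8.

u = 10, v = 8, z = -100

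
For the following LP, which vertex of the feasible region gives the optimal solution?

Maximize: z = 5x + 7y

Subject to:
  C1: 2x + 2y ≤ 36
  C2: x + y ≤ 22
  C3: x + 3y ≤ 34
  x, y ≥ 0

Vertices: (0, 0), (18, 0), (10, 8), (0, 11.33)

Evaluate the objective at each vertex of the feasible region:
  z(0, 0) = 0
  z(18, 0) = 90
  z(10, 8) = 106  ←
  z(0, 11.33) = 79.33
The maximum is at x = 10, y = 8.

(10, 8)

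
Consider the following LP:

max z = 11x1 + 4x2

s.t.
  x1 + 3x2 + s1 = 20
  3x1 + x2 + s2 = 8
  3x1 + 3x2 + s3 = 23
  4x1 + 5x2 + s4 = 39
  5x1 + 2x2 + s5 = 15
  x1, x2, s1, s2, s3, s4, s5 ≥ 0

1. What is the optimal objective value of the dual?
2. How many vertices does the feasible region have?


1. 31
2. 5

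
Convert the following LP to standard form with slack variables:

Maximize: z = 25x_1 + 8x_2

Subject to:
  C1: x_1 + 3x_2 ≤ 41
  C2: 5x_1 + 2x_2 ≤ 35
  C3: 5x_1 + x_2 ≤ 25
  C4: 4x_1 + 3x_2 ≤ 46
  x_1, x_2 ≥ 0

max z = 25x_1 + 8x_2

s.t.
  x_1 + 3x_2 + s1 = 41
  5x_1 + 2x_2 + s2 = 35
  5x_1 + x_2 + s3 = 25
  4x_1 + 3x_2 + s4 = 46
  x_1, x_2, s1, s2, s3, s4 ≥ 0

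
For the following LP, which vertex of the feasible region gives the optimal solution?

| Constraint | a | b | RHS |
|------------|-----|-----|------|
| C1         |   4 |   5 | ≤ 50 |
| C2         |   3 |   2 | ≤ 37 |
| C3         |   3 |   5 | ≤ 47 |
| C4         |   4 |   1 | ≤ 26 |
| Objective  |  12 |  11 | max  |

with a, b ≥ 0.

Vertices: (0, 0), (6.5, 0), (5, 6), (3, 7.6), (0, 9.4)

Evaluate the objective at each vertex of the feasible region:
  z(0, 0) = 0
  z(6.5, 0) = 78
  z(5, 6) = 126  ←
  z(3, 7.6) = 119.6
  z(0, 9.4) = 103.4
The maximum is at a = 5, b = 6.

(5, 6)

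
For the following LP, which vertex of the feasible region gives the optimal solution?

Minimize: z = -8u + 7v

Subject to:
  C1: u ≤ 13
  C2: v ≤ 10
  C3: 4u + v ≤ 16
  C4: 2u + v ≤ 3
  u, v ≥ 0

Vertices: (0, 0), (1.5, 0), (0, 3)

Evaluate the objective at each vertex of the feasible region:
  z(0, 0) = 0
  z(1.5, 0) = -12  ←
  z(0, 3) = 21
The minimum is at u = 1.5, v = 0.

(1.5, 0)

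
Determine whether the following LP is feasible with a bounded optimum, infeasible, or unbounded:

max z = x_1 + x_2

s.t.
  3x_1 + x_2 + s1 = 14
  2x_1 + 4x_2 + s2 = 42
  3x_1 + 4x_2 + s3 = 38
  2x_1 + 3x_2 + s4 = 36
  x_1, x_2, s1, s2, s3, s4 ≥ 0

Feasible with a bounded optimal solution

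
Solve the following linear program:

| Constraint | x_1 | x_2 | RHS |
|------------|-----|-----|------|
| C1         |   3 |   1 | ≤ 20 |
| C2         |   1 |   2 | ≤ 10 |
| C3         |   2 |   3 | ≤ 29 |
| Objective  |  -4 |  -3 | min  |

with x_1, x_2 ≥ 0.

Evaluate the objective at each vertex of the feasible region:
  z(0, 0) = 0
  z(6.667, 0) = -26.67
  z(6, 2) = -30  ←
  z(0, 5) = -15
The minimum is at x_1 = 6, x_2 = 2.

x_1 = 6, x_2 = 2, z = -30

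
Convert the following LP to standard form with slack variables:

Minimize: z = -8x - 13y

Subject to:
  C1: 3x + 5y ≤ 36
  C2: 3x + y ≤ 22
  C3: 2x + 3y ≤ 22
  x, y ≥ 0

min z = -8x - 13y

s.t.
  3x + 5y + s1 = 36
  3x + y + s2 = 22
  2x + 3y + s3 = 22
  x, y, s1, s2, s3 ≥ 0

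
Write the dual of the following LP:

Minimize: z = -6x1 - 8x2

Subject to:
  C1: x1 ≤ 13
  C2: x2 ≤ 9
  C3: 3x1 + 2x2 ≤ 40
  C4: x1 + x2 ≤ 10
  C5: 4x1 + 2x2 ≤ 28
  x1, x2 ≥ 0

Primal min cᵀx s.t. Ax ≤ b, x ≥ 0  →  Dual max −bᵀy s.t. Aᵀy ≥ −c, y ≥ 0.

Maximize: z = -13y1 - 9y2 - 40y3 - 10y4 - 28y5

Subject to:
  y1 + 3y3 + y4 + 4y5 ≥ 6
  y2 + 2y3 + y4 + 2y5 ≥ 8
  y1, y2, y3, y4, y5 ≥ 0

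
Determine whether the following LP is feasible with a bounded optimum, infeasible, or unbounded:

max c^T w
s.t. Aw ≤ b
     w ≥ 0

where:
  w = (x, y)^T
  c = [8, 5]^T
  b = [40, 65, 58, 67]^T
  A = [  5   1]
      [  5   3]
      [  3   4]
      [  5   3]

Feasible with a bounded optimal solution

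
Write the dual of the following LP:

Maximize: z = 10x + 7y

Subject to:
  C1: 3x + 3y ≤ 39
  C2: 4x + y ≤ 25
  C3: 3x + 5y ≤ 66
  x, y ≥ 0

Primal max cᵀx s.t. Ax ≤ b, x ≥ 0  →  Dual min bᵀy s.t. Aᵀy ≥ c, y ≥ 0.

Minimize: z = 39y1 + 25y2 + 66y3

Subject to:
  3y1 + 4y2 + 3y3 ≥ 10
  3y1 + y2 + 5y3 ≥ 7
  y1, y2, y3 ≥ 0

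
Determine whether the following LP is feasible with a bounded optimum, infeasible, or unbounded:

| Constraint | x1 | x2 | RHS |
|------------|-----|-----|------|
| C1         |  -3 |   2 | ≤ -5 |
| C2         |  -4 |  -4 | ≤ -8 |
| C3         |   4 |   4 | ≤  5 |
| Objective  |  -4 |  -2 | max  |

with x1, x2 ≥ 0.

Infeasible (no feasible solution exists)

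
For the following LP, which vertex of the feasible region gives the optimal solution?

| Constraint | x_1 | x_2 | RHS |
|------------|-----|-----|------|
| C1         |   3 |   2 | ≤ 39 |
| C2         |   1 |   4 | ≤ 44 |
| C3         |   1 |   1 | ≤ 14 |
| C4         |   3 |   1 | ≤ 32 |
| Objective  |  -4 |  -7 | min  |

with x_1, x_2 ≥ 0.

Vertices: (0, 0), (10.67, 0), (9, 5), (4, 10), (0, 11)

Evaluate the objective at each vertex of the feasible region:
  z(0, 0) = 0
  z(10.67, 0) = -42.67
  z(9, 5) = -71
  z(4, 10) = -86  ←
  z(0, 11) = -77
The minimum is at x_1 = 4, x_2 = 10.

(4, 10)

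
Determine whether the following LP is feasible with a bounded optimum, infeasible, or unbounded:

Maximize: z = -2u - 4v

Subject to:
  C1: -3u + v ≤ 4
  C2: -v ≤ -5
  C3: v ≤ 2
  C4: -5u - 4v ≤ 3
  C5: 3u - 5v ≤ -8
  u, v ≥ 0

Infeasible (no feasible solution exists)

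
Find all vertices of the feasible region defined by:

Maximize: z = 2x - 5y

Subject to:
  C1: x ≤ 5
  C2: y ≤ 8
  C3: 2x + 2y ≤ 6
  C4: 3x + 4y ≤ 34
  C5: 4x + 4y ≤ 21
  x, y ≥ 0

(0, 0), (3, 0), (0, 3)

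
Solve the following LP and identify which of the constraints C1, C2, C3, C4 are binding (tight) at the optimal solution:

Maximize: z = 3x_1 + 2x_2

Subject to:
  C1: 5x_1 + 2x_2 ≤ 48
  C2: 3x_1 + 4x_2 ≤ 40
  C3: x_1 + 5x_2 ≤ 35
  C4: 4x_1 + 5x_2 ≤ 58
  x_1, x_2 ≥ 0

At x_1 = 8, x_2 = 4, compute slack b - a·x for each constraint:
  C1: 48 − 48 = 0  (binding)
  C2: 40 − 40 = 0  (binding)
  C3: 35 − 28 = 7  (slack)
  C4: 58 − 52 = 6  (slack)

Optimal: x_1 = 8, x_2 = 4
Binding: C1, C2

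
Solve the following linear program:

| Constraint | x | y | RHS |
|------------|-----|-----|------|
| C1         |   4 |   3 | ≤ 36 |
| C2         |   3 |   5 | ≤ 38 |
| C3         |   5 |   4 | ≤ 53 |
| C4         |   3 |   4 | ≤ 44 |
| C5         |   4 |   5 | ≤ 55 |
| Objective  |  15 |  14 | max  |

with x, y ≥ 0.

Evaluate the objective at each vertex of the feasible region:
  z(0, 0) = 0
  z(9, 0) = 135
  z(6, 4) = 146  ←
  z(0, 7.6) = 106.4
The maximum is at x = 6, y = 4.

x = 6, y = 4, z = 146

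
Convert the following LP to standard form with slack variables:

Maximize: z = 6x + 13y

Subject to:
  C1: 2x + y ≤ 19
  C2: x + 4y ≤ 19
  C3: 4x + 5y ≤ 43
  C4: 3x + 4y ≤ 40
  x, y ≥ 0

max z = 6x + 13y

s.t.
  2x + y + s1 = 19
  x + 4y + s2 = 19
  4x + 5y + s3 = 43
  3x + 4y + s4 = 40
  x, y, s1, s2, s3, s4 ≥ 0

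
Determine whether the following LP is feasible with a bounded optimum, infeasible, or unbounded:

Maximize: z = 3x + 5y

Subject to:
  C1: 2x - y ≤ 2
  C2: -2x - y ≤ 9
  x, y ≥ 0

Unbounded (objective can increase without bound)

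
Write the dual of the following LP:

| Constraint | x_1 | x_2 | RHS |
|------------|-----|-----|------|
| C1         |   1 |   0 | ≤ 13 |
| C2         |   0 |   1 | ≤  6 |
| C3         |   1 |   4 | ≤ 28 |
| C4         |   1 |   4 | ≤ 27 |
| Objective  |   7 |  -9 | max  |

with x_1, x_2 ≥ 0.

Primal max cᵀx s.t. Ax ≤ b, x ≥ 0  →  Dual min bᵀy s.t. Aᵀy ≥ c, y ≥ 0.

Minimize: z = 13y1 + 6y2 + 28y3 + 27y4

Subject to:
  y1 + y3 + y4 ≥ 7
  y2 + 4y3 + 4y4 ≥ -9
  y1, y2, y3, y4 ≥ 0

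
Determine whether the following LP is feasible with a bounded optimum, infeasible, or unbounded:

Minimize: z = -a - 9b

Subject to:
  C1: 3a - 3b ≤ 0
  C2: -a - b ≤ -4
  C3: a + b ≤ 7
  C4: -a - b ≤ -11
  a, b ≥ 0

Infeasible (no feasible solution exists)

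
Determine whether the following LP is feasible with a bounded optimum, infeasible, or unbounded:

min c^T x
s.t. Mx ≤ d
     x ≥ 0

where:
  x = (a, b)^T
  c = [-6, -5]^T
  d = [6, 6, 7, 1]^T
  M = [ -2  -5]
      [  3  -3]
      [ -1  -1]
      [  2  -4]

Unbounded (objective can decrease without bound)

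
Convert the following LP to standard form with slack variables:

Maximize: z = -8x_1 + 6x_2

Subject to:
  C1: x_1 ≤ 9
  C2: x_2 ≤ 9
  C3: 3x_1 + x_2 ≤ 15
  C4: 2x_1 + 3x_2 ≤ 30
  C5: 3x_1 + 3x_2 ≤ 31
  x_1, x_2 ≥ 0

max z = -8x_1 + 6x_2

s.t.
  x_1 + s1 = 9
  x_2 + s2 = 9
  3x_1 + x_2 + s3 = 15
  2x_1 + 3x_2 + s4 = 30
  3x_1 + 3x_2 + s5 = 31
  x_1, x_2, s1, s2, s3, s4, s5 ≥ 0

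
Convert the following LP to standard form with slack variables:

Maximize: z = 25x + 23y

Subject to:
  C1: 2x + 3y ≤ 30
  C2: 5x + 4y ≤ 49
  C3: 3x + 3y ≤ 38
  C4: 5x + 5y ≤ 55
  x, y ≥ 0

max z = 25x + 23y

s.t.
  2x + 3y + s1 = 30
  5x + 4y + s2 = 49
  3x + 3y + s3 = 38
  5x + 5y + s4 = 55
  x, y, s1, s2, s3, s4 ≥ 0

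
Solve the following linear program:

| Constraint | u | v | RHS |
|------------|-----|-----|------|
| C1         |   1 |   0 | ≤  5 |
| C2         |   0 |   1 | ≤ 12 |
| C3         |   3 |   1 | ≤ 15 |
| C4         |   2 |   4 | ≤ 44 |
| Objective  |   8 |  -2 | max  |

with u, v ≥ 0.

Evaluate the objective at each vertex of the feasible region:
  z(0, 0) = 0
  z(5, 0) = 40  ←
  z(1.6, 10.2) = -7.6
  z(0, 11) = -22
The maximum is at u = 5, v = 0.

u = 5, v = 0, z = 40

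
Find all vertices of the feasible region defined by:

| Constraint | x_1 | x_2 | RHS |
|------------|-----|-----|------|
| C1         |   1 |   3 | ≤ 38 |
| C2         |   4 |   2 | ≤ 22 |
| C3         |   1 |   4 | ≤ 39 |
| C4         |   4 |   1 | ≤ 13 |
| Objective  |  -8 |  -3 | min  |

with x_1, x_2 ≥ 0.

(0, 0), (3.25, 0), (1, 9), (0.7143, 9.571), (0, 9.75)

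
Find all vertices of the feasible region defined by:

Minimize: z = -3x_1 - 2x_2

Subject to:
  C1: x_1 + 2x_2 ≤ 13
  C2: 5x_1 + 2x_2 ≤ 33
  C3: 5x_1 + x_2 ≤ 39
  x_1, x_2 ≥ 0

(0, 0), (6.6, 0), (5, 4), (0, 6.5)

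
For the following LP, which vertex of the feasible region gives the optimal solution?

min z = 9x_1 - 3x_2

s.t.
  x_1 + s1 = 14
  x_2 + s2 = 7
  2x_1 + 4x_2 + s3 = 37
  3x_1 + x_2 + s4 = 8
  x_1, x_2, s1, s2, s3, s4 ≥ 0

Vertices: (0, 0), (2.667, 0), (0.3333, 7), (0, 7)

Evaluate the objective at each vertex of the feasible region:
  z(0, 0) = 0
  z(2.667, 0) = 24
  z(0.3333, 7) = -18
  z(0, 7) = -21  ←
The minimum is at x_1 = 0, x_2 = 7.

(0, 7)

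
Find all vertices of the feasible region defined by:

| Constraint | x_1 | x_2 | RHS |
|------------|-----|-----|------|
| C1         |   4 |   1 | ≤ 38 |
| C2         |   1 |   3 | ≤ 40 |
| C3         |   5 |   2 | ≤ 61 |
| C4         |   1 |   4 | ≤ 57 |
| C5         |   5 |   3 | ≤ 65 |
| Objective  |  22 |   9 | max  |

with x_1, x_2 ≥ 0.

(0, 0), (9.5, 0), (7, 10), (6.25, 11.25), (0, 13.33)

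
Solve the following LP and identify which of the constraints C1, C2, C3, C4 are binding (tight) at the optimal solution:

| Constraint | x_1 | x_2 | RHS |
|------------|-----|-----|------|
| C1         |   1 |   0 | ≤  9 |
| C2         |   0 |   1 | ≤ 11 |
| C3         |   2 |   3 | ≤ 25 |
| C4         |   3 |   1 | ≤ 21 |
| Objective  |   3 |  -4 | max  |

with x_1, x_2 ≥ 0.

At x_1 = 7, x_2 = 0, compute slack b - a·x for each constraint:
  C1: 9 − 7 = 2  (slack)
  C2: 11 − 0 = 11  (slack)
  C3: 25 − 14 = 11  (slack)
  C4: 21 − 21 = 0  (binding)

Optimal: x_1 = 7, x_2 = 0
Binding: C4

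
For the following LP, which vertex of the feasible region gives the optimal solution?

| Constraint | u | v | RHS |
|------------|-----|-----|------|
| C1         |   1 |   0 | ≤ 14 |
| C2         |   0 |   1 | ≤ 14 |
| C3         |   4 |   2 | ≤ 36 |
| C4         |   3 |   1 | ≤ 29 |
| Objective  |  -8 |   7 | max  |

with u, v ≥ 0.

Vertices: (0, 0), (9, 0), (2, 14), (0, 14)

Evaluate the objective at each vertex of the feasible region:
  z(0, 0) = 0
  z(9, 0) = -72
  z(2, 14) = 82
  z(0, 14) = 98  ←
The maximum is at u = 0, v = 14.

(0, 14)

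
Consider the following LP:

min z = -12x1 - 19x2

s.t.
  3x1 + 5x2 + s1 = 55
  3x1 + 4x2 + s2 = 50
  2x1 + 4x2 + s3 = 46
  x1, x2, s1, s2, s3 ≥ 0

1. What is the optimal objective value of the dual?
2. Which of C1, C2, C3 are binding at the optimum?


1. -215
2. C1, C2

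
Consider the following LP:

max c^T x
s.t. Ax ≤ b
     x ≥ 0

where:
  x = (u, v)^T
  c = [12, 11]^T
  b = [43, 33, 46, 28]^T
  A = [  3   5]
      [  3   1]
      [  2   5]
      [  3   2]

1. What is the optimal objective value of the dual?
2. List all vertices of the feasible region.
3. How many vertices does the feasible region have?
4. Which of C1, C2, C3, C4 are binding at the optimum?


1. 127
2. (0, 0), (9.333, 0), (6, 5), (0, 8.6)
3. 4
4. C1, C4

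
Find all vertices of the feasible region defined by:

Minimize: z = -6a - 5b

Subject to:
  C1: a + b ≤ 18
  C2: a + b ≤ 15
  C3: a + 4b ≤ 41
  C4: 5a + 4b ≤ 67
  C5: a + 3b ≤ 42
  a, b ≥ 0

(0, 0), (13.4, 0), (7, 8), (6.333, 8.667), (0, 10.25)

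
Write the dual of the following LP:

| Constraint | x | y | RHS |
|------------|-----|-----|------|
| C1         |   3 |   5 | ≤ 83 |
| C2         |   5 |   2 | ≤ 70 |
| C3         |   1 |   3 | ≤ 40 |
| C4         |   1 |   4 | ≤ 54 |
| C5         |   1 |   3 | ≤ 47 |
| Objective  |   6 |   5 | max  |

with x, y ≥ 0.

Primal max cᵀx s.t. Ax ≤ b, x ≥ 0  →  Dual min bᵀy s.t. Aᵀy ≥ c, y ≥ 0.

Minimize: z = 83y1 + 70y2 + 40y3 + 54y4 + 47y5

Subject to:
  3y1 + 5y2 + y3 + y4 + y5 ≥ 6
  5y1 + 2y2 + 3y3 + 4y4 + 3y5 ≥ 5
  y1, y2, y3, y4, y5 ≥ 0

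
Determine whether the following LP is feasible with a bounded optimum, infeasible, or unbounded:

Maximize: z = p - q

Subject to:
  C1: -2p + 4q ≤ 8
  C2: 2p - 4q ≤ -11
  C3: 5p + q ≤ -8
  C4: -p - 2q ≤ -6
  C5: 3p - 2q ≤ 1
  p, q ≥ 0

Infeasible (no feasible solution exists)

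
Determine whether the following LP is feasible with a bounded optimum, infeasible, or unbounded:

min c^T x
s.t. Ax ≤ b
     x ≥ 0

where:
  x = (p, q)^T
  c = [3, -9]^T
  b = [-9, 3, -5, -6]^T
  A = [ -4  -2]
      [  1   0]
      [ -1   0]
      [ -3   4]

Infeasible (no feasible solution exists)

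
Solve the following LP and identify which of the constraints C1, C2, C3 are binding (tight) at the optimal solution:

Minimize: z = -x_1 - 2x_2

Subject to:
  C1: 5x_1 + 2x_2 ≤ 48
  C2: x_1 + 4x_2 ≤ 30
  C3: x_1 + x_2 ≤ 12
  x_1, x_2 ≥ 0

At x_1 = 6, x_2 = 6, compute slack b - a·x for each constraint:
  C1: 48 − 42 = 6  (slack)
  C2: 30 − 30 = 0  (binding)
  C3: 12 − 12 = 0  (binding)

Optimal: x_1 = 6, x_2 = 6
Binding: C2, C3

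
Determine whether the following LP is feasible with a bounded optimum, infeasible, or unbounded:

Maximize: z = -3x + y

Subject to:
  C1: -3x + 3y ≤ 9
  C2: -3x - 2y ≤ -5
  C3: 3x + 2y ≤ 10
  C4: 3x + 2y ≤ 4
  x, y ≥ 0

Infeasible (no feasible solution exists)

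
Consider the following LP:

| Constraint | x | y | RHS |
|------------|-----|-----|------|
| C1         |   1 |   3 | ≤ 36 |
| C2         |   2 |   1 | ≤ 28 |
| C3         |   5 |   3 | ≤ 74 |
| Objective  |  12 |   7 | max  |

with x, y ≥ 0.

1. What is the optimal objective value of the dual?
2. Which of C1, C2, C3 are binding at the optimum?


1. 176
2. C2, C3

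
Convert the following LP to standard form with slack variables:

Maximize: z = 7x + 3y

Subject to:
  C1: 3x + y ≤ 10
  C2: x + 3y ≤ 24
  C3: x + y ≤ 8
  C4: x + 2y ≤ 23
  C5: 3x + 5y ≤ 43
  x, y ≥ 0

max z = 7x + 3y

s.t.
  3x + y + s1 = 10
  x + 3y + s2 = 24
  x + y + s3 = 8
  x + 2y + s4 = 23
  3x + 5y + s5 = 43
  x, y, s1, s2, s3, s4, s5 ≥ 0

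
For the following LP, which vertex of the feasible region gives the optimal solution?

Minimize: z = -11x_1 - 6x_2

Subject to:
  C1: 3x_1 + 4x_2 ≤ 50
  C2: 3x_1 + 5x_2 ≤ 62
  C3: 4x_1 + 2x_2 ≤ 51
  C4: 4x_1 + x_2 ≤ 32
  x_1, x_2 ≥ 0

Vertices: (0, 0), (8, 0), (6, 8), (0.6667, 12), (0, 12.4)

Evaluate the objective at each vertex of the feasible region:
  z(0, 0) = 0
  z(8, 0) = -88
  z(6, 8) = -114  ←
  z(0.6667, 12) = -79.33
  z(0, 12.4) = -74.4
The minimum is at x_1 = 6, x_2 = 8.

(6, 8)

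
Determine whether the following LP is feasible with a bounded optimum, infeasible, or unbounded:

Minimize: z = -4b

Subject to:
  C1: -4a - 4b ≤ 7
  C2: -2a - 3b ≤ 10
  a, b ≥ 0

Unbounded (objective can decrease without bound)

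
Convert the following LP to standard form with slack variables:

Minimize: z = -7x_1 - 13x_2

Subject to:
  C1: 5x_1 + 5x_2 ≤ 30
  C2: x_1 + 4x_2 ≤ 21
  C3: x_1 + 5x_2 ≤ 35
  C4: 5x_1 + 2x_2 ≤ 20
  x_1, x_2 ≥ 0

min z = -7x_1 - 13x_2

s.t.
  5x_1 + 5x_2 + s1 = 30
  x_1 + 4x_2 + s2 = 21
  x_1 + 5x_2 + s3 = 35
  5x_1 + 2x_2 + s4 = 20
  x_1, x_2, s1, s2, s3, s4 ≥ 0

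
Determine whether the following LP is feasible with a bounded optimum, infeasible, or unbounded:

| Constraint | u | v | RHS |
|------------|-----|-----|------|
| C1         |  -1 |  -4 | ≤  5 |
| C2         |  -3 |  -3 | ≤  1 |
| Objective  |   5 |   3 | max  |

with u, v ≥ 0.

Unbounded (objective can increase without bound)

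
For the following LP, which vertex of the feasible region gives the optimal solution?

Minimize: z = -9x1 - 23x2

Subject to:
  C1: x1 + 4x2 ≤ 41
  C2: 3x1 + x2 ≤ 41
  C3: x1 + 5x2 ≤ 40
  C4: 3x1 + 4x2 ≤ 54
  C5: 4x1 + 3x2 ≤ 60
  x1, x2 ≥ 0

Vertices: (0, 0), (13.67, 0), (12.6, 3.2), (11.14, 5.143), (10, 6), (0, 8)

Evaluate the objective at each vertex of the feasible region:
  z(0, 0) = 0
  z(13.67, 0) = -123
  z(12.6, 3.2) = -187
  z(11.14, 5.143) = -218.6
  z(10, 6) = -228  ←
  z(0, 8) = -184
The minimum is at x1 = 10, x2 = 6.

(10, 6)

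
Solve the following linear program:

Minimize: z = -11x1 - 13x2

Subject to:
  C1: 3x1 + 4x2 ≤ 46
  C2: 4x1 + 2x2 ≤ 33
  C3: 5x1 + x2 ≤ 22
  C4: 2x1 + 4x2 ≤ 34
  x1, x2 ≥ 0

Evaluate the objective at each vertex of the feasible region:
  z(0, 0) = 0
  z(4.4, 0) = -48.4
  z(3, 7) = -124  ←
  z(0, 8.5) = -110.5
The minimum is at x1 = 3, x2 = 7.

x1 = 3, x2 = 7, z = -124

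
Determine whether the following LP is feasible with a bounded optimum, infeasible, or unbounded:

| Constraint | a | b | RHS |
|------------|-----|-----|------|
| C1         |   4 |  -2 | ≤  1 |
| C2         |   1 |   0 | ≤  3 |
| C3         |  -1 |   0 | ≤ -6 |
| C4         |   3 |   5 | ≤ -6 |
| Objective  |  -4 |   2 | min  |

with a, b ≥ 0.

Infeasible (no feasible solution exists)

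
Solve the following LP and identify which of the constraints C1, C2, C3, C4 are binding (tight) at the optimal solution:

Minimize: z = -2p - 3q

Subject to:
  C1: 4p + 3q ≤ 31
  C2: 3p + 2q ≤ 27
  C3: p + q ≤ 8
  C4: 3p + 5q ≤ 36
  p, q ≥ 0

At p = 2, q = 6, compute slack b - a·x for each constraint:
  C1: 31 − 26 = 5  (slack)
  C2: 27 − 18 = 9  (slack)
  C3: 8 − 8 = 0  (binding)
  C4: 36 − 36 = 0  (binding)

Optimal: p = 2, q = 6
Binding: C3, C4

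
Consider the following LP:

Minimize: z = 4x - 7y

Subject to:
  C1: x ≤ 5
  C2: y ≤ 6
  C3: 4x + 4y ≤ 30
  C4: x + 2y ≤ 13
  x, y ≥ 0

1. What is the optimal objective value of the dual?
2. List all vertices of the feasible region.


1. -42
2. (0, 0), (5, 0), (5, 2.5), (2, 5.5), (1, 6), (0, 6)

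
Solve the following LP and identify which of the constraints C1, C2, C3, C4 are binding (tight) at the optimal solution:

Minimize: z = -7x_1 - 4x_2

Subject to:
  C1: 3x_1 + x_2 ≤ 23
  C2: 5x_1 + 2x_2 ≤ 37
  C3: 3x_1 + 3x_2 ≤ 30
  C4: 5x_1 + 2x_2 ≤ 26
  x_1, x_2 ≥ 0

At x_1 = 2, x_2 = 8, compute slack b - a·x for each constraint:
  C1: 23 − 14 = 9  (slack)
  C2: 37 − 26 = 11  (slack)
  C3: 30 − 30 = 0  (binding)
  C4: 26 − 26 = 0  (binding)

Optimal: x_1 = 2, x_2 = 8
Binding: C3, C4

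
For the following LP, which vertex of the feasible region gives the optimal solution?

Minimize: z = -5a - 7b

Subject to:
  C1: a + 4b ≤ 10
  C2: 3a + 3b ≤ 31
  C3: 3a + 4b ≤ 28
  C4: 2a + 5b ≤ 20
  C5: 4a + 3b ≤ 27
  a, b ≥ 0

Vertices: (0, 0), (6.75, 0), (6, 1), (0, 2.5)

Evaluate the objective at each vertex of the feasible region:
  z(0, 0) = 0
  z(6.75, 0) = -33.75
  z(6, 1) = -37  ←
  z(0, 2.5) = -17.5
The minimum is at a = 6, b = 1.

(6, 1)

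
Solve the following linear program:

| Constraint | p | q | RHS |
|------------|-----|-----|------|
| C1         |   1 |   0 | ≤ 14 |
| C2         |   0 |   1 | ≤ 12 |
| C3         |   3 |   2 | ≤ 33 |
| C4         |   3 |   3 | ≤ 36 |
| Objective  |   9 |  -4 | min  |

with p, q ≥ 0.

Evaluate the objective at each vertex of the feasible region:
  z(0, 0) = 0
  z(11, 0) = 99
  z(9, 3) = 69
  z(0, 12) = -48  ←
The minimum is at p = 0, q = 12.

p = 0, q = 12, z = -48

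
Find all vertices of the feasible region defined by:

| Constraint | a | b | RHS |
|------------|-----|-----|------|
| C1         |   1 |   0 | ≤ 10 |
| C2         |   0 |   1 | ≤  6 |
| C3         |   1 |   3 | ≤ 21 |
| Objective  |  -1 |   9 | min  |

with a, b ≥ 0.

(0, 0), (10, 0), (10, 3.667), (3, 6), (0, 6)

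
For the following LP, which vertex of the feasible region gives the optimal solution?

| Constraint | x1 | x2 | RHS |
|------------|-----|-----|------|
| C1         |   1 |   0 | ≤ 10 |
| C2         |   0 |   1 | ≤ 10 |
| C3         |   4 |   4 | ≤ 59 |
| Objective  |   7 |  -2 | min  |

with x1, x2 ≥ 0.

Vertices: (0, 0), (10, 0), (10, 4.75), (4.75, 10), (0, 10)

Evaluate the objective at each vertex of the feasible region:
  z(0, 0) = 0
  z(10, 0) = 70
  z(10, 4.75) = 60.5
  z(4.75, 10) = 13.25
  z(0, 10) = -20  ←
The minimum is at x1 = 0, x2 = 10.

(0, 10)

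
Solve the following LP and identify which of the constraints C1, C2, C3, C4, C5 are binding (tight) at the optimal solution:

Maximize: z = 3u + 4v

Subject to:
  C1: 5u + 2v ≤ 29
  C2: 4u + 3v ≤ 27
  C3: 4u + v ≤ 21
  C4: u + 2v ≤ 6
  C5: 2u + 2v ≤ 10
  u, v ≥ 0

At u = 4, v = 1, compute slack b - a·x for each constraint:
  C1: 29 − 22 = 7  (slack)
  C2: 27 − 19 = 8  (slack)
  C3: 21 − 17 = 4  (slack)
  C4: 6 − 6 = 0  (binding)
  C5: 10 − 10 = 0  (binding)

Optimal: u = 4, v = 1
Binding: C4, C5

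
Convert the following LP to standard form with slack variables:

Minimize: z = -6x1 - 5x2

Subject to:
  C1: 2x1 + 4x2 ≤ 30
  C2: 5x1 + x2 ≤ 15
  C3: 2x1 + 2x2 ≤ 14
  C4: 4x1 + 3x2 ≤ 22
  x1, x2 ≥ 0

min z = -6x1 - 5x2

s.t.
  2x1 + 4x2 + s1 = 30
  5x1 + x2 + s2 = 15
  2x1 + 2x2 + s3 = 14
  4x1 + 3x2 + s4 = 22
  x1, x2, s1, s2, s3, s4 ≥ 0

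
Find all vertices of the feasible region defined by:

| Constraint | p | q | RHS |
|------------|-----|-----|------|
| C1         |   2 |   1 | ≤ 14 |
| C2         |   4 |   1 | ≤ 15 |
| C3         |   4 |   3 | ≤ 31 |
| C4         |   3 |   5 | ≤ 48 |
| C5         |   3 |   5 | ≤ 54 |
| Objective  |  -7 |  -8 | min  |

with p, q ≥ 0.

(0, 0), (3.75, 0), (1.75, 8), (1, 9), (0, 9.6)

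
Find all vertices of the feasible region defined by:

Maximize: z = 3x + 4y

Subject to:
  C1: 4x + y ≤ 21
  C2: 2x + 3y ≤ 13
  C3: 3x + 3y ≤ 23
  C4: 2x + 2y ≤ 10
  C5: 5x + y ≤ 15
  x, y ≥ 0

(0, 0), (3, 0), (2.5, 2.5), (2, 3), (0, 4.333)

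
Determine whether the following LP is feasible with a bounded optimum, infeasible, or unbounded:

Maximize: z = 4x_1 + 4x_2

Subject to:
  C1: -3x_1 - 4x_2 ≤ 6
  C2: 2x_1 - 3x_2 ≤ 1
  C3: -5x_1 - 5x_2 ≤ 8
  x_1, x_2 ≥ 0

Unbounded (objective can increase without bound)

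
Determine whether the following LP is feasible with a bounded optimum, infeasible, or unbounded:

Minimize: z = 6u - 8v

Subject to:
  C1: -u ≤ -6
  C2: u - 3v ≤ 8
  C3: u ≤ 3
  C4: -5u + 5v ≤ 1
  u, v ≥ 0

Infeasible (no feasible solution exists)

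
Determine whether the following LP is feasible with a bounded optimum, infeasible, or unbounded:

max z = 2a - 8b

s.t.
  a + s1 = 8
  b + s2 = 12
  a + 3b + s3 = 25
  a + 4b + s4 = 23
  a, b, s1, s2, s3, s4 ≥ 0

Feasible with a bounded optimal solution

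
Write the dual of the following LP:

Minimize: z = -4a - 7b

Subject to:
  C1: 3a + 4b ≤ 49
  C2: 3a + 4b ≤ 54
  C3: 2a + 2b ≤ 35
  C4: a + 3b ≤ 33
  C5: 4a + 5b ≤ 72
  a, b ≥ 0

Primal min cᵀx s.t. Ax ≤ b, x ≥ 0  →  Dual max −bᵀy s.t. Aᵀy ≥ −c, y ≥ 0.

Maximize: z = -49y1 - 54y2 - 35y3 - 33y4 - 72y5

Subject to:
  3y1 + 3y2 + 2y3 + y4 + 4y5 ≥ 4
  4y1 + 4y2 + 2y3 + 3y4 + 5y5 ≥ 7
  y1, y2, y3, y4, y5 ≥ 0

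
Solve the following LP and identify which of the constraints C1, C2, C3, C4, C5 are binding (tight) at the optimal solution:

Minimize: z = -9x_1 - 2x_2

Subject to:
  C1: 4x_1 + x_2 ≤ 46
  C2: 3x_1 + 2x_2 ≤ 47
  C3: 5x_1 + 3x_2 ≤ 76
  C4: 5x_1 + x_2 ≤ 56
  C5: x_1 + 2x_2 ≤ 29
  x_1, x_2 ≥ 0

At x_1 = 10, x_2 = 6, compute slack b - a·x for each constraint:
  C1: 46 − 46 = 0  (binding)
  C2: 47 − 42 = 5  (slack)
  C3: 76 − 68 = 8  (slack)
  C4: 56 − 56 = 0  (binding)
  C5: 29 − 22 = 7  (slack)

Optimal: x_1 = 10, x_2 = 6
Binding: C1, C4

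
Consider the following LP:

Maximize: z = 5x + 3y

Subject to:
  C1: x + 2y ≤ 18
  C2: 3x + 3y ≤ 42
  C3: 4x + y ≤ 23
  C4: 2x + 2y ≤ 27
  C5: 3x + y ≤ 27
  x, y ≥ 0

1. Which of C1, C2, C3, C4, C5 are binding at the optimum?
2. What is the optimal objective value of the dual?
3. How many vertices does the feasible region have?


1. C1, C3
2. 41
3. 4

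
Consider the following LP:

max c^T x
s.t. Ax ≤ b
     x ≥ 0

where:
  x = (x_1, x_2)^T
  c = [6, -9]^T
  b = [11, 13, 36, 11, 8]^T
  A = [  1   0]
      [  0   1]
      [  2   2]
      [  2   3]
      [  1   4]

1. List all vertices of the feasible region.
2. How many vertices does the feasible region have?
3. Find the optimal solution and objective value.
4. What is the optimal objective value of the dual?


1. (0, 0), (5.5, 0), (4, 1), (0, 2)
2. 4
3. x_1 = 5.5, x_2 = 0, z = 33
4. 33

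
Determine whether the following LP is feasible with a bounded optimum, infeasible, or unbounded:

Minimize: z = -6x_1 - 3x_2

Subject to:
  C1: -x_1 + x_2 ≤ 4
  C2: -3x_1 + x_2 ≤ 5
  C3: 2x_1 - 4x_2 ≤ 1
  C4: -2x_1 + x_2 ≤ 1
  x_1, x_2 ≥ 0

Unbounded (objective can decrease without bound)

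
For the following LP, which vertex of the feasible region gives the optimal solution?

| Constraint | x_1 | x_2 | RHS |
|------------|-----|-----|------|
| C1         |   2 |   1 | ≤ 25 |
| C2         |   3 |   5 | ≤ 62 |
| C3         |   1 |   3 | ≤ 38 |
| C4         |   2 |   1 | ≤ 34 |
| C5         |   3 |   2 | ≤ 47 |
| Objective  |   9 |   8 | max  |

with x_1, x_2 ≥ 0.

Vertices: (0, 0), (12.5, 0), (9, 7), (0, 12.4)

Evaluate the objective at each vertex of the feasible region:
  z(0, 0) = 0
  z(12.5, 0) = 112.5
  z(9, 7) = 137  ←
  z(0, 12.4) = 99.2
The maximum is at x_1 = 9, x_2 = 7.

(9, 7)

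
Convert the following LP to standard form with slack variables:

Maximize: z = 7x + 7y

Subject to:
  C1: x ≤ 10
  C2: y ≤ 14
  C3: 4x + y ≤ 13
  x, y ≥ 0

max z = 7x + 7y

s.t.
  x + s1 = 10
  y + s2 = 14
  4x + y + s3 = 13
  x, y, s1, s2, s3 ≥ 0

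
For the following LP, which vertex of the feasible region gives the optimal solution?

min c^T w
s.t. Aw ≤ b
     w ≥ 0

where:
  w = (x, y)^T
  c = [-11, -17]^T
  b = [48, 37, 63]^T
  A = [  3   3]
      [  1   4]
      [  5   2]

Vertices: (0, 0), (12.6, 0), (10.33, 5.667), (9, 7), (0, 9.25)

Evaluate the objective at each vertex of the feasible region:
  z(0, 0) = 0
  z(12.6, 0) = -138.6
  z(10.33, 5.667) = -210
  z(9, 7) = -218  ←
  z(0, 9.25) = -157.2
The minimum is at x = 9, y = 7.

(9, 7)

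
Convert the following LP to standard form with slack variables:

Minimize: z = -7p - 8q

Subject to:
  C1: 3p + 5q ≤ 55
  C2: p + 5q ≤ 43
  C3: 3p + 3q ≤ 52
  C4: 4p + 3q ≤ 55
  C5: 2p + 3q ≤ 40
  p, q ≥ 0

min z = -7p - 8q

s.t.
  3p + 5q + s1 = 55
  p + 5q + s2 = 43
  3p + 3q + s3 = 52
  4p + 3q + s4 = 55
  2p + 3q + s5 = 40
  p, q, s1, s2, s3, s4, s5 ≥ 0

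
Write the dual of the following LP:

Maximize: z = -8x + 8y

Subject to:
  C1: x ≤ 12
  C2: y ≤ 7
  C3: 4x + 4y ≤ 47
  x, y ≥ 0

Primal max cᵀx s.t. Ax ≤ b, x ≥ 0  →  Dual min bᵀy s.t. Aᵀy ≥ c, y ≥ 0.

Minimize: z = 12y1 + 7y2 + 47y3

Subject to:
  y1 + 4y3 ≥ -8
  y2 + 4y3 ≥ 8
  y1, y2, y3 ≥ 0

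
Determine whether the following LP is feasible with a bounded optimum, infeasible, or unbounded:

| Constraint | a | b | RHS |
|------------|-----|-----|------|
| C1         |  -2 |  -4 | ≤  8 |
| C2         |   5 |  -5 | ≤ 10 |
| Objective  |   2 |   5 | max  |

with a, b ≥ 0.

Unbounded (objective can increase without bound)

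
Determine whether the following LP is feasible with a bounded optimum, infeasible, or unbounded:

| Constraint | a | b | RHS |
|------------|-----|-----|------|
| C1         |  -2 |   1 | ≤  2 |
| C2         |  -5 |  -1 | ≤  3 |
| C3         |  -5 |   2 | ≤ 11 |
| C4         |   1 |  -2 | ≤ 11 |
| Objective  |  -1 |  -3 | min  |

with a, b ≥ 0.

Unbounded (objective can decrease without bound)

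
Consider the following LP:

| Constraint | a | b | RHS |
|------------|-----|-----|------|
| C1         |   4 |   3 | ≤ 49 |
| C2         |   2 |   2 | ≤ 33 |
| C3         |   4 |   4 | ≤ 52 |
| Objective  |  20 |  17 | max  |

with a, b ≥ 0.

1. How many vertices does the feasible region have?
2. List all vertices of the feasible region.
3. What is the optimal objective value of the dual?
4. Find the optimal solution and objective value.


1. 4
2. (0, 0), (12.25, 0), (10, 3), (0, 13)
3. 251
4. a = 10, b = 3, z = 251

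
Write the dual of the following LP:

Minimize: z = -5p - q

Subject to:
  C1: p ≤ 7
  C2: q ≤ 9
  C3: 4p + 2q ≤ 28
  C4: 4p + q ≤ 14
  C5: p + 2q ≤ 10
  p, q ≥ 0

Primal min cᵀx s.t. Ax ≤ b, x ≥ 0  →  Dual max −bᵀy s.t. Aᵀy ≥ −c, y ≥ 0.

Maximize: z = -7y1 - 9y2 - 28y3 - 14y4 - 10y5

Subject to:
  y1 + 4y3 + 4y4 + y5 ≥ 5
  y2 + 2y3 + y4 + 2y5 ≥ 1
  y1, y2, y3, y4, y5 ≥ 0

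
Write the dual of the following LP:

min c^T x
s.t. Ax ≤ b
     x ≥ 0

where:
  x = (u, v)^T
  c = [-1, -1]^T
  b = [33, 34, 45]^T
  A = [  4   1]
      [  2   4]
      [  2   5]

Primal min cᵀx s.t. Ax ≤ b, x ≥ 0  →  Dual max −bᵀy s.t. Aᵀy ≥ −c, y ≥ 0.

Maximize: z = -33y1 - 34y2 - 45y3

Subject to:
  4y1 + 2y2 + 2y3 ≥ 1
  y1 + 4y2 + 5y3 ≥ 1
  y1, y2, y3 ≥ 0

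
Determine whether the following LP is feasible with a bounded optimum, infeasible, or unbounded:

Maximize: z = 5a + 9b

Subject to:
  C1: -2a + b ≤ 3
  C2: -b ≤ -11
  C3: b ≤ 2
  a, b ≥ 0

Infeasible (no feasible solution exists)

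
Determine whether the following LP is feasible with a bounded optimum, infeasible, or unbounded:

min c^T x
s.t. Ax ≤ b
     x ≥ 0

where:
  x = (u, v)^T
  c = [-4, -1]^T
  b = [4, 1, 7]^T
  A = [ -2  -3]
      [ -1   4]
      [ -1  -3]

Unbounded (objective can decrease without bound)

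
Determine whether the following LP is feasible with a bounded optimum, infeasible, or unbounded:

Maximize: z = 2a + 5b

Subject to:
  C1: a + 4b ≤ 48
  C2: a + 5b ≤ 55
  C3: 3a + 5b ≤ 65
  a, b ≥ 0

Feasible with a bounded optimal solution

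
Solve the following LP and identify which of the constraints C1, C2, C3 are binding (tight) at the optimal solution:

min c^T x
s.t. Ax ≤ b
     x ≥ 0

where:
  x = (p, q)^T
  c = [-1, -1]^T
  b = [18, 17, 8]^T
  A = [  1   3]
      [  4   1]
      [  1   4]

At p = 4, q = 1, compute slack b - a·x for each constraint:
  C1: 18 − 7 = 11  (slack)
  C2: 17 − 17 = 0  (binding)
  C3: 8 − 8 = 0  (binding)

Optimal: p = 4, q = 1
Binding: C2, C3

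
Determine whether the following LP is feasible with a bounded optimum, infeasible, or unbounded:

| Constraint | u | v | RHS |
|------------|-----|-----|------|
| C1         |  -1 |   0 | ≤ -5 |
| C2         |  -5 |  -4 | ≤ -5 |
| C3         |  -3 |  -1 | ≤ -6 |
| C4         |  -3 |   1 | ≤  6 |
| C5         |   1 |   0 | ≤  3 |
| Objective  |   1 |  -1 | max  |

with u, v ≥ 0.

Infeasible (no feasible solution exists)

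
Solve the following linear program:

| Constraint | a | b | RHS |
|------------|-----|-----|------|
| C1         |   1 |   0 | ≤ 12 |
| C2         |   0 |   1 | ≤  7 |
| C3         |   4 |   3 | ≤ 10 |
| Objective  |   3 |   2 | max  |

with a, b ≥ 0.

Evaluate the objective at each vertex of the feasible region:
  z(0, 0) = 0
  z(2.5, 0) = 7.5  ←
  z(0, 3.333) = 6.667
The maximum is at a = 2.5, b = 0.

a = 2.5, b = 0, z = 7.5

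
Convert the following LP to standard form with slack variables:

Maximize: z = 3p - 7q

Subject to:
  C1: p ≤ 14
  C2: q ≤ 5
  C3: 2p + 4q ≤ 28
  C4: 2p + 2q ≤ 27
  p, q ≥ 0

max z = 3p - 7q

s.t.
  p + s1 = 14
  q + s2 = 5
  2p + 4q + s3 = 28
  2p + 2q + s4 = 27
  p, q, s1, s2, s3, s4 ≥ 0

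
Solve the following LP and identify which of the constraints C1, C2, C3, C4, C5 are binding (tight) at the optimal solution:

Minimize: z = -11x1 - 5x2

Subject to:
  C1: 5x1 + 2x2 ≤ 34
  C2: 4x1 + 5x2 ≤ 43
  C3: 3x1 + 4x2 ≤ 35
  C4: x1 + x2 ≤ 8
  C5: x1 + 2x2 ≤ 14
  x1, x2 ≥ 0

At x1 = 6, x2 = 2, compute slack b - a·x for each constraint:
  C1: 34 − 34 = 0  (binding)
  C2: 43 − 34 = 9  (slack)
  C3: 35 − 26 = 9  (slack)
  C4: 8 − 8 = 0  (binding)
  C5: 14 − 10 = 4  (slack)

Optimal: x1 = 6, x2 = 2
Binding: C1, C4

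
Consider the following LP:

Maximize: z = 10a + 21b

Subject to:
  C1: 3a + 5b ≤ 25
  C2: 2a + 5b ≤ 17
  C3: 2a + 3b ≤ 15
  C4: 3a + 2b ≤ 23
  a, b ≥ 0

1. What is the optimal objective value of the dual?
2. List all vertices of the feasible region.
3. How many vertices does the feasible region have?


1. 81
2. (0, 0), (7.5, 0), (6, 1), (0, 3.4)
3. 4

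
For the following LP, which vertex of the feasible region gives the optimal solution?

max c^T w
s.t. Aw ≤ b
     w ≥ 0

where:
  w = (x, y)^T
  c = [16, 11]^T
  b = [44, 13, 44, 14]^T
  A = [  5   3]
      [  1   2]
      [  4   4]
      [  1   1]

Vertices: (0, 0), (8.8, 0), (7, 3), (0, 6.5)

Evaluate the objective at each vertex of the feasible region:
  z(0, 0) = 0
  z(8.8, 0) = 140.8
  z(7, 3) = 145  ←
  z(0, 6.5) = 71.5
The maximum is at x = 7, y = 3.

(7, 3)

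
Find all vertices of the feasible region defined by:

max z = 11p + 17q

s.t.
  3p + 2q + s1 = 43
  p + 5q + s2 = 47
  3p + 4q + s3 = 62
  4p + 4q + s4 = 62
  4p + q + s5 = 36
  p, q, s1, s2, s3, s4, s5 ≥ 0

(0, 0), (9, 0), (7, 8), (0, 9.4)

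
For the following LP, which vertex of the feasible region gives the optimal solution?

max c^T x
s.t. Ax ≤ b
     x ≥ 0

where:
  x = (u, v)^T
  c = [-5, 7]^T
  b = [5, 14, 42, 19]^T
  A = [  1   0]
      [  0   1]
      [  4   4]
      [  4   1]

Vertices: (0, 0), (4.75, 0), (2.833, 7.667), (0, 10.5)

Evaluate the objective at each vertex of the feasible region:
  z(0, 0) = 0
  z(4.75, 0) = -23.75
  z(2.833, 7.667) = 39.5
  z(0, 10.5) = 73.5  ←
The maximum is at u = 0, v = 10.5.

(0, 10.5)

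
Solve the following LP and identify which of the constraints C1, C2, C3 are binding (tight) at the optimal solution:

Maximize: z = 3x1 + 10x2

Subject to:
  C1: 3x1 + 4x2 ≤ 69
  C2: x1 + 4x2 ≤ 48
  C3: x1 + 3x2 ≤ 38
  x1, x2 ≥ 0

At x1 = 8, x2 = 10, compute slack b - a·x for each constraint:
  C1: 69 − 64 = 5  (slack)
  C2: 48 − 48 = 0  (binding)
  C3: 38 − 38 = 0  (binding)

Optimal: x1 = 8, x2 = 10
Binding: C2, C3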